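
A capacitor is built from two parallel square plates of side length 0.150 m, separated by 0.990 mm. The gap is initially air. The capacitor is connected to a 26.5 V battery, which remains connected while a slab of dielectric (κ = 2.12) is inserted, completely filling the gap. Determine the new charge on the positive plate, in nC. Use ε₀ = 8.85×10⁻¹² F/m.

11.3 nC

A = (0.150 m)² = 2.25×10⁻² m².
Initially C₁ = ε₀A/d = 8.85×10⁻¹² × 2.25×10⁻² / 9.90×10⁻⁴ = 2.01×10⁻¹⁰ F.
Q₁ = 5.33×10⁻⁹ C.
Battery connected ⇒ V is held fixed. C₂ = 2.12 C₁ and Q = CV, so Q₂/Q₁ = C₂/C₁ = 2.12.
Q₂ = 2.12 × 5.33×10⁻⁹ = 1.13×10⁻⁸ C.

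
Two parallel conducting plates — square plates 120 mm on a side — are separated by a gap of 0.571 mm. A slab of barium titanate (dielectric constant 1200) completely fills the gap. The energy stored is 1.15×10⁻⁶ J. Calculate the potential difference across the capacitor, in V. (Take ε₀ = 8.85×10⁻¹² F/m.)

V ≈ 2.93 V

A = (120 mm)² = 1.44×10⁻² m².
C = κε₀A/d = 1200 × 8.85×10⁻¹² × 1.44×10⁻² / 5.71×10⁻⁴ = 2.68×10⁻⁷ F.
V = √(2U/C) = √(2 × 1.15×10⁻⁶ / 2.68×10⁻⁷) = 2.93 V.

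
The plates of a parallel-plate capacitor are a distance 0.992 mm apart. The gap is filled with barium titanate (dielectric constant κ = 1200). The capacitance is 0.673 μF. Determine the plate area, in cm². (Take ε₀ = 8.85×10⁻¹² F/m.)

A = Cd/(κε₀) = 6.73×10⁻⁷ × 9.92×10⁻⁴ / (1200 × 8.85×10⁻¹²) = 6.29×10⁻² m².

A ≈ 629 cm²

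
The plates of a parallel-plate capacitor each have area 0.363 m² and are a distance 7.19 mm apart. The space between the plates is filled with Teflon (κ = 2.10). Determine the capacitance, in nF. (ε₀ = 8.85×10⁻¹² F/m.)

C = κε₀A/d = 2.10 × 8.85×10⁻¹² × 0.363 / 7.19×10⁻³ = 9.38×10⁻¹⁰ F.

0.938 nF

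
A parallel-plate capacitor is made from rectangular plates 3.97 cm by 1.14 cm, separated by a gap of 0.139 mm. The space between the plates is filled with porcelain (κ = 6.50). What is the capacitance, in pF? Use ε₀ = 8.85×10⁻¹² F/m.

187 pF

A = 3.97 × 1.14 cm² = 4.53×10⁻⁴ m².
C = κε₀A/d = 6.50 × 8.85×10⁻¹² × 4.53×10⁻⁴ / 1.39×10⁻⁴ = 1.87×10⁻¹⁰ F.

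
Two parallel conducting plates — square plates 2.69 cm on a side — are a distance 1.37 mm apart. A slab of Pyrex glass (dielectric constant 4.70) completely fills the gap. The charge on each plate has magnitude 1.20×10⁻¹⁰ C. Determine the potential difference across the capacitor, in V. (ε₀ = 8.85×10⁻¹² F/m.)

5.46 V

A = (2.69 cm)² = 7.24×10⁻⁴ m².
C = κε₀A/d = 4.70 × 8.85×10⁻¹² × 7.24×10⁻⁴ / 1.37×10⁻³ = 2.20×10⁻¹¹ F.
V = Q/C = 1.20×10⁻¹⁰ / 2.20×10⁻¹¹ = 5.46 V.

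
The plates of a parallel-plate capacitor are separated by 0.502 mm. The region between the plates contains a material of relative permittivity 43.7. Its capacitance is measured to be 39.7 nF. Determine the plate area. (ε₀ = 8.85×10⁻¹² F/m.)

A ≈ 5.15×10⁴ mm²

A = Cd/(κε₀) = 3.97×10⁻⁸ × 5.02×10⁻⁴ / (43.7 × 8.85×10⁻¹²) = 5.15×10⁻² m².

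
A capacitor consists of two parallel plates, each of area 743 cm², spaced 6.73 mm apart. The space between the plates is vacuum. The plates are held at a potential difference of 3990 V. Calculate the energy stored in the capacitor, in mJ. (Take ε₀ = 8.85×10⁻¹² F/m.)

A = 743 cm² = 7.43×10⁻² m².
C = ε₀A/d = 8.85×10⁻¹² × 7.43×10⁻² / 6.73×10⁻³ = 9.77×10⁻¹¹ F.
U = ½CV² = ½ × 9.77×10⁻¹¹ × (3990)² = 7.78×10⁻⁴ J.

0.778 mJ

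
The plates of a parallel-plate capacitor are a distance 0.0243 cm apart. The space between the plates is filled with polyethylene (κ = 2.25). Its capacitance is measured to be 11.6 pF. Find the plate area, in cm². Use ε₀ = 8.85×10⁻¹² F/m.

A ≈ 1.42 cm²

A = Cd/(κε₀) = 1.16×10⁻¹¹ × 2.43×10⁻⁴ / (2.25 × 8.85×10⁻¹²) = 1.42×10⁻⁴ m².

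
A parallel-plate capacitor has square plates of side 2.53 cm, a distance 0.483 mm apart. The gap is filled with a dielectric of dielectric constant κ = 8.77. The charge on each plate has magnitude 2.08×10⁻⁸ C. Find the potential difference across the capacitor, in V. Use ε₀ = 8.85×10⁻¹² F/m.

A = (2.53 cm)² = 6.40×10⁻⁴ m².
C = κε₀A/d = 8.77 × 8.85×10⁻¹² × 6.40×10⁻⁴ / 4.83×10⁻⁴ = 1.03×10⁻¹⁰ F.
V = Q/C = 2.08×10⁻⁸ / 1.03×10⁻¹⁰ = 2.02×10² V.

V ≈ 202 V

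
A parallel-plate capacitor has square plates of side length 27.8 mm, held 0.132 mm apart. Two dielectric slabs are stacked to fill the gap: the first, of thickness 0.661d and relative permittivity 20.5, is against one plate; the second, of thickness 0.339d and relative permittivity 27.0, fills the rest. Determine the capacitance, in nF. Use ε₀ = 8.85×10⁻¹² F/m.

1.16 nF

A = (27.8 mm)² = 7.73×10⁻⁴ m².
Stacked slabs ⇒ two capacitors in series, each with the full plate area.
C₁ = κ₁ε₀A/d₁ = 20.5 × 8.85×10⁻¹² × 7.73×10⁻⁴ / 8.73×10⁻⁵ = 1.61×10⁻⁹ F.
C₂ = κ₂ε₀A/d₂ = 27.0 × 8.85×10⁻¹² × 7.73×10⁻⁴ / 4.47×10⁻⁵ = 4.13×10⁻⁹ F.
C = (1/C₁ + 1/C₂)⁻¹ = 1.16×10⁻⁹ F.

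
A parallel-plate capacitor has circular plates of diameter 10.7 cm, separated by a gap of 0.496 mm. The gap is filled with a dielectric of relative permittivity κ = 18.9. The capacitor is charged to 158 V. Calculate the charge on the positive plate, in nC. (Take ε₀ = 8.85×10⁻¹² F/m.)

Q ≈ 479 nC

A = π(10.7/2 cm)² = 8.99×10⁻³ m².
C = κε₀A/d = 18.9 × 8.85×10⁻¹² × 8.99×10⁻³ / 4.96×10⁻⁴ = 3.03×10⁻⁹ F.
Q = CV = 3.03×10⁻⁹ × 158 = 4.79×10⁻⁷ C.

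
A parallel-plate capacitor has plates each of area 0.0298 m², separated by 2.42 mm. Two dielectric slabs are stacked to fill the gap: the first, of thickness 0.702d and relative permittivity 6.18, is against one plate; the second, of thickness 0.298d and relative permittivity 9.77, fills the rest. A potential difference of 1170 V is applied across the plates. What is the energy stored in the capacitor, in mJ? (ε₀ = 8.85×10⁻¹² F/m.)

0.518 mJ

Stacked slabs ⇒ two capacitors in series, each with the full plate area.
C₁ = κ₁ε₀A/d₁ = 6.18 × 8.85×10⁻¹² × 2.98×10⁻² / 1.70×10⁻³ = 9.59×10⁻¹⁰ F.
C₂ = κ₂ε₀A/d₂ = 9.77 × 8.85×10⁻¹² × 2.98×10⁻² / 7.21×10⁻⁴ = 3.57×10⁻⁹ F.
C = (1/C₁ + 1/C₂)⁻¹ = 7.56×10⁻¹⁰ F.
U = ½CV² = ½ × 7.56×10⁻¹⁰ × (1170)² = 5.18×10⁻⁴ J.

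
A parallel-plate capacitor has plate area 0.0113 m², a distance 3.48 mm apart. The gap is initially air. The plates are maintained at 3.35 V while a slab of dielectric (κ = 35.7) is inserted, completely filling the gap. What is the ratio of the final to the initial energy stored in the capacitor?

Battery connected ⇒ V is held fixed.
C₂ = 35.7 C₁ and U = ½CV², so U₂/U₁ = C₂/C₁ = 35.7.

U₂/U₁ ≈ 35.7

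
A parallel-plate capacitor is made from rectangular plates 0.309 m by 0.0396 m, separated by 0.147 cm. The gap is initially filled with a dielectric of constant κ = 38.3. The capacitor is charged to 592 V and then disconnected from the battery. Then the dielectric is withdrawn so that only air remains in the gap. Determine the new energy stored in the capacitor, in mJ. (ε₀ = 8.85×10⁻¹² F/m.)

U ≈ 18.9 mJ

A = 0.309 × 0.0396 m² = 1.22×10⁻² m².
Initially C₁ = κε₀A/d = 38.3 × 8.85×10⁻¹² × 1.22×10⁻² / 1.47×10⁻³ = 2.82×10⁻⁹ F.
U₁ = 4.94×10⁻⁴ J.
Isolated ⇒ Q is held fixed. C₂ = 0.0261 C₁ and U = Q²/(2C), so U₂/U₁ = C₁/C₂ = 38.3.
U₂ = 38.3 × 4.94×10⁻⁴ = 1.89×10⁻² J.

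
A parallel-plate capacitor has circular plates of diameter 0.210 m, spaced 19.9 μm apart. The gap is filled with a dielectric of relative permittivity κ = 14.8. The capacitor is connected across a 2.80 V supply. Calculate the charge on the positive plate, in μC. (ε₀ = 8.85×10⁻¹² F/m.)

0.638 μC

A = π(0.210/2 m)² = 3.46×10⁻² m².
C = κε₀A/d = 14.8 × 8.85×10⁻¹² × 3.46×10⁻² / 1.99×10⁻⁵ = 2.28×10⁻⁷ F.
Q = CV = 2.28×10⁻⁷ × 2.80 = 6.38×10⁻⁷ C.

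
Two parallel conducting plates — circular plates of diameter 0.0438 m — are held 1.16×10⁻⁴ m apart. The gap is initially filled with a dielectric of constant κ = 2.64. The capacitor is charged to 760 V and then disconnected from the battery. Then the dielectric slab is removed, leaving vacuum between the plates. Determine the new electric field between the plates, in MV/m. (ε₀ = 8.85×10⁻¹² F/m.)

A = π(0.0438/2 m)² = 1.51×10⁻³ m².
Initially C₁ = κε₀A/d = 2.64 × 8.85×10⁻¹² × 1.51×10⁻³ / 1.16×10⁻⁴ = 3.03×10⁻¹⁰ F.
E₁ = 6.55×10⁶ V/m.
Isolated ⇒ Q is held fixed. V₂ = Q/C₂ = V₁/0.379; E = V/d, so E₂/E₁ = (V₂/V₁)(d₁/d₂) = 2.64.
E₂ = 2.64 × 6.55×10⁶ = 1.73×10⁷ V/m.

E ≈ 17.3 MV/m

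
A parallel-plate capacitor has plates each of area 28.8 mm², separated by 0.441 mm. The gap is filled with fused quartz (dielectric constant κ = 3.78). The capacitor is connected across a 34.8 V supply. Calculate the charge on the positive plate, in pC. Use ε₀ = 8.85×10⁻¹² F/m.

76.0 pC

A = 28.8 mm² = 2.88×10⁻⁵ m².
C = κε₀A/d = 3.78 × 8.85×10⁻¹² × 2.88×10⁻⁵ / 4.41×10⁻⁴ = 2.18×10⁻¹² F.
Q = CV = 2.18×10⁻¹² × 34.8 = 7.60×10⁻¹¹ C.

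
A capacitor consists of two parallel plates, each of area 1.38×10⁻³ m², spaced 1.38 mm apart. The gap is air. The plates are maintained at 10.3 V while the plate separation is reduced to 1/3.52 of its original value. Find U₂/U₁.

Battery connected ⇒ V is held fixed.
C₂ = 3.52 C₁ and U = ½CV², so U₂/U₁ = C₂/C₁ = 3.52.

3.52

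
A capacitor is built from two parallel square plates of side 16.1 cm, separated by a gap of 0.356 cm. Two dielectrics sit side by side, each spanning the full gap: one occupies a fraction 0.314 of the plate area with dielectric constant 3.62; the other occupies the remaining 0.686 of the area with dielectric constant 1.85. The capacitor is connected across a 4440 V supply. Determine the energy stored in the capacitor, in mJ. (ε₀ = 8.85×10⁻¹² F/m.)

U ≈ 1.53 mJ

A = (16.1 cm)² = 2.59×10⁻² m².
Side-by-side slabs ⇒ two capacitors in parallel, each spanning the full gap.
C₁ = κ₁ε₀A₁/d = 3.62 × 8.85×10⁻¹² × 8.14×10⁻³ / 3.56×10⁻³ = 7.32×10⁻¹¹ F.
C₂ = κ₂ε₀A₂/d = 1.85 × 8.85×10⁻¹² × 1.78×10⁻² / 3.56×10⁻³ = 8.18×10⁻¹¹ F.
C = C₁ + C₂ = 1.55×10⁻¹⁰ F.
U = ½CV² = ½ × 1.55×10⁻¹⁰ × (4440)² = 1.53×10⁻³ J.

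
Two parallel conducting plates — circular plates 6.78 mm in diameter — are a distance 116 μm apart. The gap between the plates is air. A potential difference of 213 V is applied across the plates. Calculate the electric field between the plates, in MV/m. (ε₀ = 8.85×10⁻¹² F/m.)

E ≈ 1.84 MV/m

E = V/d = 213 / 1.16×10⁻⁴ = 1.84×10⁶ V/m.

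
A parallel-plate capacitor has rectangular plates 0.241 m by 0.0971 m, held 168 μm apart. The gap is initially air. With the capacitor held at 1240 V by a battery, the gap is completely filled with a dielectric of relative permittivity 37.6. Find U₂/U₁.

Battery connected ⇒ V is held fixed.
C₂ = 37.6 C₁ and U = ½CV², so U₂/U₁ = C₂/C₁ = 37.6.

37.6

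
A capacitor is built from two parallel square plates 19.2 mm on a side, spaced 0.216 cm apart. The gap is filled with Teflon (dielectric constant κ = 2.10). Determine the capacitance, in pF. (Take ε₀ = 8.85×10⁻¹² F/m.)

3.17 pF

A = (19.2 mm)² = 3.69×10⁻⁴ m².
C = κε₀A/d = 2.10 × 8.85×10⁻¹² × 3.69×10⁻⁴ / 2.16×10⁻³ = 3.17×10⁻¹² F.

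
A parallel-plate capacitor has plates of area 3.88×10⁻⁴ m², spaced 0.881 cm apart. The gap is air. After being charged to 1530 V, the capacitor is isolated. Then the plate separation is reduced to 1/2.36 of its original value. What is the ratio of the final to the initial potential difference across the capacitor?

V₂/V₁ ≈ 0.424

Isolated ⇒ Q is held fixed.
C₂ = 2.36 C₁ and V = Q/C, so V₂/V₁ = C₁/C₂ = 0.424.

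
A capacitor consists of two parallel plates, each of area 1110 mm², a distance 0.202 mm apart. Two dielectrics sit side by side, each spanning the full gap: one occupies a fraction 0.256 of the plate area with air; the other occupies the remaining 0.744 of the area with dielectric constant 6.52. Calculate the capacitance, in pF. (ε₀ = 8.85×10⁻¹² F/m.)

A = 1110 mm² = 1.11×10⁻³ m².
Side-by-side slabs ⇒ two capacitors in parallel, each spanning the full gap.
C₁ = κ₁ε₀A₁/d = 1.00 × 8.85×10⁻¹² × 2.84×10⁻⁴ / 2.02×10⁻⁴ = 1.24×10⁻¹¹ F.
C₂ = κ₂ε₀A₂/d = 6.52 × 8.85×10⁻¹² × 8.26×10⁻⁴ / 2.02×10⁻⁴ = 2.36×10⁻¹⁰ F.
C = C₁ + C₂ = 2.48×10⁻¹⁰ F.

248 pF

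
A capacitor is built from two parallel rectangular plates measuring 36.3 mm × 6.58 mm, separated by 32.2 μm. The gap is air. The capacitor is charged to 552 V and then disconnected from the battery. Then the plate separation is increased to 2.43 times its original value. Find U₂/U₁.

Isolated ⇒ Q is held fixed.
C₂ = 0.412 C₁ and U = Q²/(2C), so U₂/U₁ = C₁/C₂ = 2.43.

U₂/U₁ ≈ 2.43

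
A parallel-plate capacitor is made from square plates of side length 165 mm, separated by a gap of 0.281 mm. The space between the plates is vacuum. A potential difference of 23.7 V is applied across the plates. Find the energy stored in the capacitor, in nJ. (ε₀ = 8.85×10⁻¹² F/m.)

A = (165 mm)² = 2.72×10⁻² m².
C = ε₀A/d = 8.85×10⁻¹² × 2.72×10⁻² / 2.81×10⁻⁴ = 8.57×10⁻¹⁰ F.
U = ½CV² = ½ × 8.57×10⁻¹⁰ × (23.7)² = 2.41×10⁻⁷ J.

241 nJ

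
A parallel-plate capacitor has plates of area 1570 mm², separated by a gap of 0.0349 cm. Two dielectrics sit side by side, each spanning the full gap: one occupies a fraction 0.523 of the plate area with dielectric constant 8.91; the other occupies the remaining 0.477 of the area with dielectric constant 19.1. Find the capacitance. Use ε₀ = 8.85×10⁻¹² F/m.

A = 1570 mm² = 1.57×10⁻³ m².
Side-by-side slabs ⇒ two capacitors in parallel, each spanning the full gap.
C₁ = κ₁ε₀A₁/d = 8.91 × 8.85×10⁻¹² × 8.21×10⁻⁴ / 3.49×10⁻⁴ = 1.86×10⁻¹⁰ F.
C₂ = κ₂ε₀A₂/d = 19.1 × 8.85×10⁻¹² × 7.49×10⁻⁴ / 3.49×10⁻⁴ = 3.63×10⁻¹⁰ F.
C = C₁ + C₂ = 5.48×10⁻¹⁰ F.

C ≈ 0.548 nF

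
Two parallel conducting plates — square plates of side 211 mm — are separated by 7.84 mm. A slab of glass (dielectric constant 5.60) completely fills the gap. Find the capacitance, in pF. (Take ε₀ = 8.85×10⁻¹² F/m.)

A = (211 mm)² = 4.45×10⁻² m².
C = κε₀A/d = 5.60 × 8.85×10⁻¹² × 4.45×10⁻² / 7.84×10⁻³ = 2.81×10⁻¹⁰ F.

C ≈ 281 pF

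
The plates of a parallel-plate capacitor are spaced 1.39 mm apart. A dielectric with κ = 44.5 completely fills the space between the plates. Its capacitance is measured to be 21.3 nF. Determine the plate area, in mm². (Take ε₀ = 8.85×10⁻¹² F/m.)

A ≈ 7.52×10⁴ mm²

A = Cd/(κε₀) = 2.13×10⁻⁸ × 1.39×10⁻³ / (44.5 × 8.85×10⁻¹²) = 7.52×10⁻² m².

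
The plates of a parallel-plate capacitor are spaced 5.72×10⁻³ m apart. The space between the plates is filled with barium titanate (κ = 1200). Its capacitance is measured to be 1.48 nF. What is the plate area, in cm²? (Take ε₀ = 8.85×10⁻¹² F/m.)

A ≈ 7.97 cm²

A = Cd/(κε₀) = 1.48×10⁻⁹ × 5.72×10⁻³ / (1200 × 8.85×10⁻¹²) = 7.97×10⁻⁴ m².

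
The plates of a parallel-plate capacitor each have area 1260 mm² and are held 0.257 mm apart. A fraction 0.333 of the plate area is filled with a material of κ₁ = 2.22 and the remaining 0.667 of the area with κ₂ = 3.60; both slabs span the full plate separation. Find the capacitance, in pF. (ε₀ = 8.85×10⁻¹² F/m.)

A = 1260 mm² = 1.26×10⁻³ m².
Side-by-side slabs ⇒ two capacitors in parallel, each spanning the full gap.
C₁ = κ₁ε₀A₁/d = 2.22 × 8.85×10⁻¹² × 4.20×10⁻⁴ / 2.57×10⁻⁴ = 3.21×10⁻¹¹ F.
C₂ = κ₂ε₀A₂/d = 3.60 × 8.85×10⁻¹² × 8.40×10⁻⁴ / 2.57×10⁻⁴ = 1.04×10⁻¹⁰ F.
C = C₁ + C₂ = 1.36×10⁻¹⁰ F.

136 pF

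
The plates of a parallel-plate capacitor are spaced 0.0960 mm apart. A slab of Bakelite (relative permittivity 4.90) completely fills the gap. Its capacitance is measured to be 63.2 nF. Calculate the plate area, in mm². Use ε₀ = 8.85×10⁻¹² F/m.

A = Cd/(κε₀) = 6.32×10⁻⁸ × 9.60×10⁻⁵ / (4.90 × 8.85×10⁻¹²) = 0.140 m².

A ≈ 1.40×10⁵ mm²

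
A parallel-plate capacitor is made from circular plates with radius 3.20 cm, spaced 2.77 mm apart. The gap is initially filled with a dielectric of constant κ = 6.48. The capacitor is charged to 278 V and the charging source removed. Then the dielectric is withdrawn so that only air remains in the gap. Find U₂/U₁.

Isolated ⇒ Q is held fixed.
C₂ = 0.154 C₁ and U = Q²/(2C), so U₂/U₁ = C₁/C₂ = 6.48.

6.48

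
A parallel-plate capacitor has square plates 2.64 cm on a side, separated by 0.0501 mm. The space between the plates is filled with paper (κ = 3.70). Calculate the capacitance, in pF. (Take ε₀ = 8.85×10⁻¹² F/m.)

A = (2.64 cm)² = 6.97×10⁻⁴ m².
C = κε₀A/d = 3.70 × 8.85×10⁻¹² × 6.97×10⁻⁴ / 5.01×10⁻⁵ = 4.56×10⁻¹⁰ F.

456 pF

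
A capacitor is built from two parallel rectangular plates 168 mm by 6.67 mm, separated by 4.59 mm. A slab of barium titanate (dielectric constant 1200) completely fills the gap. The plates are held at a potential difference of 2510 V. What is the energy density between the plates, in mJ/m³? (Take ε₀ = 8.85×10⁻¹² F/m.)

E = V/d = 2510 / 4.59×10⁻³ = 5.47×10⁵ V/m.
u = ½κε₀E² = ½ × 1200 × 8.85×10⁻¹² × (5.47×10⁵)² = 1.59×10³ J/m³.

u ≈ 1.59×10⁶ mJ/m³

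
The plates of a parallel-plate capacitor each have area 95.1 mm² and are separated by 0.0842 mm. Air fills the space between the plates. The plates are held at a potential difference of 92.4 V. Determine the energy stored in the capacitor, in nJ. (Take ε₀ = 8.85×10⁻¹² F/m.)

42.7 nJ

A = 95.1 mm² = 9.51×10⁻⁵ m².
C = ε₀A/d = 8.85×10⁻¹² × 9.51×10⁻⁵ / 8.42×10⁻⁵ = 10.00×10⁻¹² F.
U = ½CV² = ½ × 10.00×10⁻¹² × (92.4)² = 4.27×10⁻⁸ J.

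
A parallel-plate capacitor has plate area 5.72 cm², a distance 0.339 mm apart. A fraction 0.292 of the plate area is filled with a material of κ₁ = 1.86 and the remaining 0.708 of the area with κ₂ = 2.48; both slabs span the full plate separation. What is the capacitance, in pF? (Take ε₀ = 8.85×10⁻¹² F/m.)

A = 5.72 cm² = 5.72×10⁻⁴ m².
Side-by-side slabs ⇒ two capacitors in parallel, each spanning the full gap.
C₁ = κ₁ε₀A₁/d = 1.86 × 8.85×10⁻¹² × 1.67×10⁻⁴ / 3.39×10⁻⁴ = 8.11×10⁻¹² F.
C₂ = κ₂ε₀A₂/d = 2.48 × 8.85×10⁻¹² × 4.05×10⁻⁴ / 3.39×10⁻⁴ = 2.62×10⁻¹¹ F.
C = C₁ + C₂ = 3.43×10⁻¹¹ F.

C ≈ 34.3 pF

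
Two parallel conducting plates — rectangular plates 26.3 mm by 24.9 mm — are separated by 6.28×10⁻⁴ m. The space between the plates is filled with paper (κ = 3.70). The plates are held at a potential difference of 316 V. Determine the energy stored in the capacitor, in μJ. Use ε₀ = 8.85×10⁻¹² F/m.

U ≈ 1.70 μJ

A = 26.3 × 24.9 mm² = 6.55×10⁻⁴ m².
C = κε₀A/d = 3.70 × 8.85×10⁻¹² × 6.55×10⁻⁴ / 6.28×10⁻⁴ = 3.41×10⁻¹¹ F.
U = ½CV² = ½ × 3.41×10⁻¹¹ × (316)² = 1.70×10⁻⁶ J.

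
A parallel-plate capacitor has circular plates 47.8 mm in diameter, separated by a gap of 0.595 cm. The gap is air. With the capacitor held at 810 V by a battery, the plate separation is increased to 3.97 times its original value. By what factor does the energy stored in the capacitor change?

Battery connected ⇒ V is held fixed.
C₂ = 0.252 C₁ and U = ½CV², so U₂/U₁ = C₂/C₁ = 0.252.

0.252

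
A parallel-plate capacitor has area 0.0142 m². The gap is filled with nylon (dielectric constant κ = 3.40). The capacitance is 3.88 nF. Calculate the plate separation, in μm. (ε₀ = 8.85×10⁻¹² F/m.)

d ≈ 110 μm

d = κε₀A/C = 3.40 × 8.85×10⁻¹² × 1.42×10⁻² / 3.88×10⁻⁹ = 1.10×10⁻⁴ m.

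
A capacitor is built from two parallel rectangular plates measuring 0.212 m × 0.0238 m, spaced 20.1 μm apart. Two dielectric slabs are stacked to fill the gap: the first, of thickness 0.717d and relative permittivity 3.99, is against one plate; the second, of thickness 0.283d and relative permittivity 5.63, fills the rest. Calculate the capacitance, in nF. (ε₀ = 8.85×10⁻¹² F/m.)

9.66 nF

A = 0.212 × 0.0238 m² = 5.05×10⁻³ m².
Stacked slabs ⇒ two capacitors in series, each with the full plate area.
C₁ = κ₁ε₀A/d₁ = 3.99 × 8.85×10⁻¹² × 5.05×10⁻³ / 1.44×10⁻⁵ = 1.24×10⁻⁸ F.
C₂ = κ₂ε₀A/d₂ = 5.63 × 8.85×10⁻¹² × 5.05×10⁻³ / 5.69×10⁻⁶ = 4.42×10⁻⁸ F.
C = (1/C₁ + 1/C₂)⁻¹ = 9.66×10⁻⁹ F.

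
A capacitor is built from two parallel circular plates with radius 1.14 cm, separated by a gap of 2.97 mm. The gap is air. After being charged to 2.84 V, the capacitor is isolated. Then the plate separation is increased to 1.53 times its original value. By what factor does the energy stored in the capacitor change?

U₂/U₁ ≈ 1.53

Isolated ⇒ Q is held fixed.
C₂ = 0.654 C₁ and U = Q²/(2C), so U₂/U₁ = C₁/C₂ = 1.53.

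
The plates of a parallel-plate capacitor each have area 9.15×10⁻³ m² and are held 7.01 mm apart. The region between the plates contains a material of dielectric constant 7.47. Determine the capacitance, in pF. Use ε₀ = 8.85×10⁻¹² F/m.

C ≈ 86.3 pF

C = κε₀A/d = 7.47 × 8.85×10⁻¹² × 9.15×10⁻³ / 7.01×10⁻³ = 8.63×10⁻¹¹ F.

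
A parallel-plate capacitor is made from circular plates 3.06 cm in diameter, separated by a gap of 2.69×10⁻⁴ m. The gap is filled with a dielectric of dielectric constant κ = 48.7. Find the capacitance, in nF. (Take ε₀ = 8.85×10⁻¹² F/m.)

C ≈ 1.18 nF

A = π(3.06/2 cm)² = 7.35×10⁻⁴ m².
C = κε₀A/d = 48.7 × 8.85×10⁻¹² × 7.35×10⁻⁴ / 2.69×10⁻⁴ = 1.18×10⁻⁹ F.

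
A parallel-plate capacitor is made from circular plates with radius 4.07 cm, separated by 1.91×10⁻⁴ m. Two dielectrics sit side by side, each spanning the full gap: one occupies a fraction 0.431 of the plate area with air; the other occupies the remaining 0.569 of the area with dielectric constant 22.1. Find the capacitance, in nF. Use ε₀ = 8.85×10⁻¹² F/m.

C ≈ 3.14 nF

A = π(4.07 cm)² = 5.20×10⁻³ m².
Side-by-side slabs ⇒ two capacitors in parallel, each spanning the full gap.
C₁ = κ₁ε₀A₁/d = 1.00 × 8.85×10⁻¹² × 2.24×10⁻³ / 1.91×10⁻⁴ = 1.04×10⁻¹⁰ F.
C₂ = κ₂ε₀A₂/d = 22.1 × 8.85×10⁻¹² × 2.96×10⁻³ / 1.91×10⁻⁴ = 3.03×10⁻⁹ F.
C = C₁ + C₂ = 3.14×10⁻⁹ F.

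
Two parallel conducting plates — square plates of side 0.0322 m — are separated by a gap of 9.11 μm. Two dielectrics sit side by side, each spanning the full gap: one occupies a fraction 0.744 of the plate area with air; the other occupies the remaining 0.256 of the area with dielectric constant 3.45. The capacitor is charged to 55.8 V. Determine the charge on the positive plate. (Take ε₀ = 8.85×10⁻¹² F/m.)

91.5 nC

A = (0.0322 m)² = 1.04×10⁻³ m².
Side-by-side slabs ⇒ two capacitors in parallel, each spanning the full gap.
C₁ = κ₁ε₀A₁/d = 1.00 × 8.85×10⁻¹² × 7.71×10⁻⁴ / 9.11×10⁻⁶ = 7.49×10⁻¹⁰ F.
C₂ = κ₂ε₀A₂/d = 3.45 × 8.85×10⁻¹² × 2.65×10⁻⁴ / 9.11×10⁻⁶ = 8.90×10⁻¹⁰ F.
C = C₁ + C₂ = 1.64×10⁻⁹ F.
Q = CV = 1.64×10⁻⁹ × 55.8 = 9.15×10⁻⁸ C.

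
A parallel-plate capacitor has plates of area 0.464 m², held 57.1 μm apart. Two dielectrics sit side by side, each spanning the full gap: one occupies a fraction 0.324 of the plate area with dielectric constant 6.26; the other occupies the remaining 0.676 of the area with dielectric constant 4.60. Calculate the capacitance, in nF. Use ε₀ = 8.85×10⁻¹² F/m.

Side-by-side slabs ⇒ two capacitors in parallel, each spanning the full gap.
C₁ = κ₁ε₀A₁/d = 6.26 × 8.85×10⁻¹² × 0.150 / 5.71×10⁻⁵ = 1.46×10⁻⁷ F.
C₂ = κ₂ε₀A₂/d = 4.60 × 8.85×10⁻¹² × 0.314 / 5.71×10⁻⁵ = 2.24×10⁻⁷ F.
C = C₁ + C₂ = 3.69×10⁻⁷ F.

369 nF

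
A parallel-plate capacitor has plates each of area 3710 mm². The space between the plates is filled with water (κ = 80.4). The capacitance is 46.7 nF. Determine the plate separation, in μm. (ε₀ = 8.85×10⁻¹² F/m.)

A = 3710 mm² = 3.71×10⁻³ m².
d = κε₀A/C = 80.4 × 8.85×10⁻¹² × 3.71×10⁻³ / 4.67×10⁻⁸ = 5.65×10⁻⁵ m.

56.5 μm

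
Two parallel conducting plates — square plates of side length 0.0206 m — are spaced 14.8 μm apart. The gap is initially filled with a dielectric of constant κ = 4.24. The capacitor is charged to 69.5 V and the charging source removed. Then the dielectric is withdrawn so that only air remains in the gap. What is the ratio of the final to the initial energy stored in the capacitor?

4.24

Isolated ⇒ Q is held fixed.
C₂ = 0.236 C₁ and U = Q²/(2C), so U₂/U₁ = C₁/C₂ = 4.24.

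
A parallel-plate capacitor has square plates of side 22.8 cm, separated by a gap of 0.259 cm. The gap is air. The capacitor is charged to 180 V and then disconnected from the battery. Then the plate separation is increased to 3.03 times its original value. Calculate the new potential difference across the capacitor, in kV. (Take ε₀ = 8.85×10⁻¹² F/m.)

0.545 kV

A = (22.8 cm)² = 5.20×10⁻² m².
Initially C₁ = ε₀A/d = 8.85×10⁻¹² × 5.20×10⁻² / 2.59×10⁻³ = 1.78×10⁻¹⁰ F.
V₁ = 1.80×10² V.
Isolated ⇒ Q is held fixed. C₂ = 0.330 C₁ and V = Q/C, so V₂/V₁ = C₁/C₂ = 3.03.
V₂ = 3.03 × 1.80×10² = 5.45×10² V.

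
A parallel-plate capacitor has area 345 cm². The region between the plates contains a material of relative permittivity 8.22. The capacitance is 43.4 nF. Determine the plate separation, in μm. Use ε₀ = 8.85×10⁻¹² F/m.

57.8 μm

A = 345 cm² = 3.45×10⁻² m².
d = κε₀A/C = 8.22 × 8.85×10⁻¹² × 3.45×10⁻² / 4.34×10⁻⁸ = 5.78×10⁻⁵ m.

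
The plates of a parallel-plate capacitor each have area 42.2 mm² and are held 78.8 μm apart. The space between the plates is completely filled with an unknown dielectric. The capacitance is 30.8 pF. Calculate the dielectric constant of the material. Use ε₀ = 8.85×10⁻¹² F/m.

A = 42.2 mm² = 4.22×10⁻⁵ m².
κ = Cd/(ε₀A) = 3.08×10⁻¹¹ × 7.88×10⁻⁵ / (8.85×10⁻¹² × 4.22×10⁻⁵) = 6.50.

κ ≈ 6.50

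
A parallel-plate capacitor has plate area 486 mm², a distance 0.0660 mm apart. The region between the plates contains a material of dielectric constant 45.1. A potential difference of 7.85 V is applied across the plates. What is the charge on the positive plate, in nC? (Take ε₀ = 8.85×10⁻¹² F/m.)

23.1 nC

A = 486 mm² = 4.86×10⁻⁴ m².
C = κε₀A/d = 45.1 × 8.85×10⁻¹² × 4.86×10⁻⁴ / 6.60×10⁻⁵ = 2.94×10⁻⁹ F.
Q = CV = 2.94×10⁻⁹ × 7.85 = 2.31×10⁻⁸ C.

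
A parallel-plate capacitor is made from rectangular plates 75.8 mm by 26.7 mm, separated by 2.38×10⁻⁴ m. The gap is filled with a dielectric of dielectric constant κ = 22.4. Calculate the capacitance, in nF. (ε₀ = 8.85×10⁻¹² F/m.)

A = 75.8 × 26.7 mm² = 2.02×10⁻³ m².
C = κε₀A/d = 22.4 × 8.85×10⁻¹² × 2.02×10⁻³ / 2.38×10⁻⁴ = 1.69×10⁻⁹ F.

C ≈ 1.69 nF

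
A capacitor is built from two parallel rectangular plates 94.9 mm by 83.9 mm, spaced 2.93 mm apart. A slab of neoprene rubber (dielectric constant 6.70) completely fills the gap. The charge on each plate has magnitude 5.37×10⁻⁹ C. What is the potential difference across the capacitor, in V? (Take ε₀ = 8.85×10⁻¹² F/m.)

V ≈ 33.3 V

A = 94.9 × 83.9 mm² = 7.96×10⁻³ m².
C = κε₀A/d = 6.70 × 8.85×10⁻¹² × 7.96×10⁻³ / 2.93×10⁻³ = 1.61×10⁻¹⁰ F.
V = Q/C = 5.37×10⁻⁹ / 1.61×10⁻¹⁰ = 33.3 V.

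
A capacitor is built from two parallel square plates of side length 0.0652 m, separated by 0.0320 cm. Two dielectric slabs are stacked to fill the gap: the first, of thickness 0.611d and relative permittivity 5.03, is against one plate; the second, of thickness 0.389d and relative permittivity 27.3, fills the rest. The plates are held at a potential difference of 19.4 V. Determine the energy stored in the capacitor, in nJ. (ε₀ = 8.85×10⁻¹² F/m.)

U ≈ 163 nJ

A = (0.0652 m)² = 4.25×10⁻³ m².
Stacked slabs ⇒ two capacitors in series, each with the full plate area.
C₁ = κ₁ε₀A/d₁ = 5.03 × 8.85×10⁻¹² × 4.25×10⁻³ / 1.96×10⁻⁴ = 9.68×10⁻¹⁰ F.
C₂ = κ₂ε₀A/d₂ = 27.3 × 8.85×10⁻¹² × 4.25×10⁻³ / 1.24×10⁻⁴ = 8.25×10⁻⁹ F.
C = (1/C₁ + 1/C₂)⁻¹ = 8.66×10⁻¹⁰ F.
U = ½CV² = ½ × 8.66×10⁻¹⁰ × (19.4)² = 1.63×10⁻⁷ J.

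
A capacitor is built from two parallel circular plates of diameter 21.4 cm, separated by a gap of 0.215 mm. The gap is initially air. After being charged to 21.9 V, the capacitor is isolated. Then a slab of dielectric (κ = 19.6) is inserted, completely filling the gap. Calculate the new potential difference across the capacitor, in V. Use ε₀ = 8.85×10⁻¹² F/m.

A = π(21.4/2 cm)² = 3.60×10⁻² m².
Initially C₁ = ε₀A/d = 8.85×10⁻¹² × 3.60×10⁻² / 2.15×10⁻⁴ = 1.48×10⁻⁹ F.
V₁ = 21.9 V.
Isolated ⇒ Q is held fixed. C₂ = 19.6 C₁ and V = Q/C, so V₂/V₁ = C₁/C₂ = 0.0510.
V₂ = 0.0510 × 21.9 = 1.12 V.

V ≈ 1.12 V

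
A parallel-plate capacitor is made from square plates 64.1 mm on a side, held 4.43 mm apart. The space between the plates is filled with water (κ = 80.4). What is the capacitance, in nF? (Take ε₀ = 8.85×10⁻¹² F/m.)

0.660 nF

A = (64.1 mm)² = 4.11×10⁻³ m².
C = κε₀A/d = 80.4 × 8.85×10⁻¹² × 4.11×10⁻³ / 4.43×10⁻³ = 6.60×10⁻¹⁰ F.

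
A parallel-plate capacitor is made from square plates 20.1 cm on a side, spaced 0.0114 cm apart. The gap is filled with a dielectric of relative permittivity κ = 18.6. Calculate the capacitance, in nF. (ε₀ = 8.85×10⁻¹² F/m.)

C ≈ 58.3 nF

A = (20.1 cm)² = 4.04×10⁻² m².
C = κε₀A/d = 18.6 × 8.85×10⁻¹² × 4.04×10⁻² / 1.14×10⁻⁴ = 5.83×10⁻⁸ F.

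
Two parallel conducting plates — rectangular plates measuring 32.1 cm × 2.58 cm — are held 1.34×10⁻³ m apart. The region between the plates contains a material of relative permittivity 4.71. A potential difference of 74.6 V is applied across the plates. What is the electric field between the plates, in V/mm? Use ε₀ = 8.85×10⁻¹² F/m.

E = V/d = 74.6 / 1.34×10⁻³ = 5.57×10⁴ V/m.

55.7 V/mm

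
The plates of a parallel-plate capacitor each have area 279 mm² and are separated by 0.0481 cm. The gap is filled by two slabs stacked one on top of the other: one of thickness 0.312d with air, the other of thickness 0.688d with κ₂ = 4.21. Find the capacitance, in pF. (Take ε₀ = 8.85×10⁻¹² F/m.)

A = 279 mm² = 2.79×10⁻⁴ m².
Stacked slabs ⇒ two capacitors in series, each with the full plate area.
C₁ = κ₁ε₀A/d₁ = 1.00 × 8.85×10⁻¹² × 2.79×10⁻⁴ / 1.50×10⁻⁴ = 1.65×10⁻¹¹ F.
C₂ = κ₂ε₀A/d₂ = 4.21 × 8.85×10⁻¹² × 2.79×10⁻⁴ / 3.31×10⁻⁴ = 3.14×10⁻¹¹ F.
C = (1/C₁ + 1/C₂)⁻¹ = 1.08×10⁻¹¹ F.

C ≈ 10.8 pF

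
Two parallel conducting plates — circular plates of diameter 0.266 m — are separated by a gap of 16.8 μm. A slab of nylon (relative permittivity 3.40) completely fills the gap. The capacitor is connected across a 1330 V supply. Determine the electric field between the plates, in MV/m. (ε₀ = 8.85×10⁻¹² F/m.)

E = V/d = 1330 / 1.68×10⁻⁵ = 7.92×10⁷ V/m.

79.2 MV/m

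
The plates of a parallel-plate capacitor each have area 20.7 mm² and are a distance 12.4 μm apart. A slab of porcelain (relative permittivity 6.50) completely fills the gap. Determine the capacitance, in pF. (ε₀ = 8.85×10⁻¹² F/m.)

C ≈ 96.0 pF

A = 20.7 mm² = 2.07×10⁻⁵ m².
C = κε₀A/d = 6.50 × 8.85×10⁻¹² × 2.07×10⁻⁵ / 1.24×10⁻⁵ = 9.60×10⁻¹¹ F.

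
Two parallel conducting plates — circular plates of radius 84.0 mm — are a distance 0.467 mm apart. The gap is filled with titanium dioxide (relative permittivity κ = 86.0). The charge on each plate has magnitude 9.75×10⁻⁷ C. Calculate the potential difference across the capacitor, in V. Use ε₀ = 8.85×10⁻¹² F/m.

A = π(84.0 mm)² = 2.22×10⁻² m².
C = κε₀A/d = 86.0 × 8.85×10⁻¹² × 2.22×10⁻² / 4.67×10⁻⁴ = 3.61×10⁻⁸ F.
V = Q/C = 9.75×10⁻⁷ / 3.61×10⁻⁸ = 27.0 V.

V ≈ 27.0 V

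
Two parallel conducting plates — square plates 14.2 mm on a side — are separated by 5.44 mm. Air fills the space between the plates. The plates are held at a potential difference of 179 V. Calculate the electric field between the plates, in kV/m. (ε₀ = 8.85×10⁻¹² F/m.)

32.9 kV/m

E = V/d = 179 / 5.44×10⁻³ = 3.29×10⁴ V/m.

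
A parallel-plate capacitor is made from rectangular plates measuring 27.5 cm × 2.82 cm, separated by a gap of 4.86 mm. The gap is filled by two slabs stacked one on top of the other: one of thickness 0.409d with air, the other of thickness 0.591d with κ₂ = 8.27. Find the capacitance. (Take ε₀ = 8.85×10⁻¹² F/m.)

29.4 pF

A = 27.5 × 2.82 cm² = 7.75×10⁻³ m².
Stacked slabs ⇒ two capacitors in series, each with the full plate area.
C₁ = κ₁ε₀A/d₁ = 1.00 × 8.85×10⁻¹² × 7.75×10⁻³ / 1.99×10⁻³ = 3.45×10⁻¹¹ F.
C₂ = κ₂ε₀A/d₂ = 8.27 × 8.85×10⁻¹² × 7.75×10⁻³ / 2.87×10⁻³ = 1.98×10⁻¹⁰ F.
C = (1/C₁ + 1/C₂)⁻¹ = 2.94×10⁻¹¹ F.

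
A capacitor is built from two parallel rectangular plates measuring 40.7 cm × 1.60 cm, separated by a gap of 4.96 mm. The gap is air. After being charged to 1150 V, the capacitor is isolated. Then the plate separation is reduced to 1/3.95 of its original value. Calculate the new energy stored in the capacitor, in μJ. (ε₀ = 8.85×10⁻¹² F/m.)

1.95 μJ

A = 40.7 × 1.60 cm² = 6.51×10⁻³ m².
Initially C₁ = ε₀A/d = 8.85×10⁻¹² × 6.51×10⁻³ / 4.96×10⁻³ = 1.16×10⁻¹¹ F.
U₁ = 7.68×10⁻⁶ J.
Isolated ⇒ Q is held fixed. C₂ = 3.95 C₁ and U = Q²/(2C), so U₂/U₁ = C₁/C₂ = 0.253.
U₂ = 0.253 × 7.68×10⁻⁶ = 1.95×10⁻⁶ J.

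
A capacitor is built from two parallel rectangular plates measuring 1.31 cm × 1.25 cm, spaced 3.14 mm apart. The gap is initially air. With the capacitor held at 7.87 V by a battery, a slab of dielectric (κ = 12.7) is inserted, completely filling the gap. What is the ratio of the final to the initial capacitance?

C = κε₀A/d scales with κ, so C₂/C₁ = κ = 12.7.

C₂/C₁ ≈ 12.7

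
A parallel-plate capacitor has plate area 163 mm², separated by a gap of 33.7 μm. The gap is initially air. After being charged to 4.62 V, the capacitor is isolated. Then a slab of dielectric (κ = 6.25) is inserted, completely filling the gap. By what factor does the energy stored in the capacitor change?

U₂/U₁ ≈ 0.160

Isolated ⇒ Q is held fixed.
C₂ = 6.25 C₁ and U = Q²/(2C), so U₂/U₁ = C₁/C₂ = 0.160.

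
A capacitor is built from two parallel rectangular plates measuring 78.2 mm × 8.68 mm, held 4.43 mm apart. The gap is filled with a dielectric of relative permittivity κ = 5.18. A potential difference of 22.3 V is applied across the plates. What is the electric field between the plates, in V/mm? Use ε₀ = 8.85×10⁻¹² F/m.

E ≈ 5.03 V/mm

E = V/d = 22.3 / 4.43×10⁻³ = 5.03×10³ V/m.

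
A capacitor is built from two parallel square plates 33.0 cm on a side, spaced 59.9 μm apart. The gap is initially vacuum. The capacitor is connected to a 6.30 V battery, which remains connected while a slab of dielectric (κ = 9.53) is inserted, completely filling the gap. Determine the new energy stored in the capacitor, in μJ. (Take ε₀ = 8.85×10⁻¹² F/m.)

A = (33.0 cm)² = 0.109 m².
Initially C₁ = ε₀A/d = 8.85×10⁻¹² × 0.109 / 5.99×10⁻⁵ = 1.61×10⁻⁸ F.
U₁ = 3.19×10⁻⁷ J.
Battery connected ⇒ V is held fixed. C₂ = 9.53 C₁ and U = ½CV², so U₂/U₁ = C₂/C₁ = 9.53.
U₂ = 9.53 × 3.19×10⁻⁷ = 3.04×10⁻⁶ J.

U ≈ 3.04 μJ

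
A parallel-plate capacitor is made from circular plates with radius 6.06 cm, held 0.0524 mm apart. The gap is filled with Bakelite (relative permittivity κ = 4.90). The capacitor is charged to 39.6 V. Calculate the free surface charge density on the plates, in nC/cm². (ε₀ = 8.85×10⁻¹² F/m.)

3.28 nC/cm²

A = π(6.06 cm)² = 1.15×10⁻² m².
C = κε₀A/d = 4.90 × 8.85×10⁻¹² × 1.15×10⁻² / 5.24×10⁻⁵ = 9.55×10⁻⁹ F.
σ = Q/A = CV/A = 9.55×10⁻⁹ × 39.6 / 1.15×10⁻² = 3.28×10⁻⁵ C/m².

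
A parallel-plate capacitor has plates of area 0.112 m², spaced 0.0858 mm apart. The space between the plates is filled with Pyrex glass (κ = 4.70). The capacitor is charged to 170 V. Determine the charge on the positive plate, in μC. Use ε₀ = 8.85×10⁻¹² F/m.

C = κε₀A/d = 4.70 × 8.85×10⁻¹² × 0.112 / 8.58×10⁻⁵ = 5.43×10⁻⁸ F.
Q = CV = 5.43×10⁻⁸ × 170 = 9.23×10⁻⁶ C.

Q ≈ 9.23 μC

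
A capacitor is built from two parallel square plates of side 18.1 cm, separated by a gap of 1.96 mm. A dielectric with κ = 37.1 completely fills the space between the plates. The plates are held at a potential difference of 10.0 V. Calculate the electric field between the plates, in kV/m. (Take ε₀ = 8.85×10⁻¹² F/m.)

E = V/d = 10.0 / 1.96×10⁻³ = 5.10×10³ V/m.

E ≈ 5.10 kV/m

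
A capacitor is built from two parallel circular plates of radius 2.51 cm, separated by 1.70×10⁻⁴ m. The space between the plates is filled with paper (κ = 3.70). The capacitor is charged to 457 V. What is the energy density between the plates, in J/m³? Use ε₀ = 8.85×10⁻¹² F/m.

118 J/m³

E = V/d = 457 / 1.70×10⁻⁴ = 2.69×10⁶ V/m.
u = ½κε₀E² = ½ × 3.70 × 8.85×10⁻¹² × (2.69×10⁶)² = 1.18×10² J/m³.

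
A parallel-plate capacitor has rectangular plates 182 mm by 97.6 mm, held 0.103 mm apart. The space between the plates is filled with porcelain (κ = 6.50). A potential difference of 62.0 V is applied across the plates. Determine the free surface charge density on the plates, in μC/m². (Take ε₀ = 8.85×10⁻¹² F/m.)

σ ≈ 34.6 μC/m²

A = 182 × 97.6 mm² = 1.78×10⁻² m².
C = κε₀A/d = 6.50 × 8.85×10⁻¹² × 1.78×10⁻² / 1.03×10⁻⁴ = 9.92×10⁻⁹ F.
σ = Q/A = CV/A = 9.92×10⁻⁹ × 62.0 / 1.78×10⁻² = 3.46×10⁻⁵ C/m².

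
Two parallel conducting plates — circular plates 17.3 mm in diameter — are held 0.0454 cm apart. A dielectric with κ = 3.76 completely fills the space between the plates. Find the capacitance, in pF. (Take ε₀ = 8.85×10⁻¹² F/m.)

17.2 pF

A = π(17.3/2 mm)² = 2.35×10⁻⁴ m².
C = κε₀A/d = 3.76 × 8.85×10⁻¹² × 2.35×10⁻⁴ / 4.54×10⁻⁴ = 1.72×10⁻¹¹ F.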